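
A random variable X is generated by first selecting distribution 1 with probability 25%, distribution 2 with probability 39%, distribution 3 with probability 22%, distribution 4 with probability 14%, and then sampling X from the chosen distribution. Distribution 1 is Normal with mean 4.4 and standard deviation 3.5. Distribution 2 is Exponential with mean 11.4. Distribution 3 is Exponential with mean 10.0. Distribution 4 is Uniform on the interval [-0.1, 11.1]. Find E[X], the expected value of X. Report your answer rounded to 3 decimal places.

Component means — 1: 4.4; 2: 11.4; 3: 10; 4: 5.5.
E[X] = 0.25·4.4 + 0.39·11.4 + 0.22·10 + 0.14·5.5 = 8.516.

8.516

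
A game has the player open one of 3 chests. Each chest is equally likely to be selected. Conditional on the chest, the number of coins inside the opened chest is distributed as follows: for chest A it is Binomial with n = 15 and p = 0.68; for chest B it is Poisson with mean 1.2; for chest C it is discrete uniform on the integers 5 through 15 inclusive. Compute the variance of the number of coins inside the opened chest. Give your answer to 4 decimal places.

Per component, A: μ=10.2, E[X²]=107.304; B: μ=1.2, E[X²]=2.64; C: μ=10, E[X²]=110.
E[X] = 0.333333·10.2 + 0.333333·1.2 + 0.333333·10 = 7.13333.
E[X²] = 0.333333·107.304 + 0.333333·2.64 + 0.333333·110 = 73.3147.
Var(X) = E[X²] − (E[X])² = 73.3147 − 50.8844 = 22.4302.

22.4302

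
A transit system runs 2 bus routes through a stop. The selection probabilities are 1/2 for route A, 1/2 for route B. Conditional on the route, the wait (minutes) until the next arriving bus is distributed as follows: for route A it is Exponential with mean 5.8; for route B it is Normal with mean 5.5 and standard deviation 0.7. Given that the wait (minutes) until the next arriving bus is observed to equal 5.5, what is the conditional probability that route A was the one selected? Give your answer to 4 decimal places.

0.1049

Likelihoods f(5.5 | ·): A: 0.0667946; B: 0.569918.
Posterior ∝ prior × likelihood. Numerator for A: 0.5·0.0667946 = 0.0333973.
Normalizing constant: 0.5·0.0667946 + 0.5·0.569918 = 0.318356.
P(A | observation) = 0.0333973 / 0.318356 = 0.104905.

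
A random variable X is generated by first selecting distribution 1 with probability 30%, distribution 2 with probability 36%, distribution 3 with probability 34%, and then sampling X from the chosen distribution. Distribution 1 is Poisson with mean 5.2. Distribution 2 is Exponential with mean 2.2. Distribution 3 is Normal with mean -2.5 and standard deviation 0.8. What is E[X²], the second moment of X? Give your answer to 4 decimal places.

15.4994

For each component E[X²] = Var + (mean)², giving 1: 32.24; 2: 9.68; 3: 6.89.
Overall E[X²] = 0.3·32.24 + 0.36·9.68 + 0.34·6.89 = 15.4994.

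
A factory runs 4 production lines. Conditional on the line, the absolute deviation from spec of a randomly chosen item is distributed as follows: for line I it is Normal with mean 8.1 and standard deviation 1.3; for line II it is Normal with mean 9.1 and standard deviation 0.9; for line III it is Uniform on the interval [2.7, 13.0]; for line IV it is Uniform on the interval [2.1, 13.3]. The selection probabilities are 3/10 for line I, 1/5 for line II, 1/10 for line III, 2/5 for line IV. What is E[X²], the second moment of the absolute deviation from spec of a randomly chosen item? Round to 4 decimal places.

For each component E[X²] = Var + (mean)², giving I: 67.3; II: 83.62; III: 70.4633; IV: 69.7433.
Overall E[X²] = 0.3·67.3 + 0.2·83.62 + 0.1·70.4633 + 0.4·69.7433 = 71.8577.

71.8577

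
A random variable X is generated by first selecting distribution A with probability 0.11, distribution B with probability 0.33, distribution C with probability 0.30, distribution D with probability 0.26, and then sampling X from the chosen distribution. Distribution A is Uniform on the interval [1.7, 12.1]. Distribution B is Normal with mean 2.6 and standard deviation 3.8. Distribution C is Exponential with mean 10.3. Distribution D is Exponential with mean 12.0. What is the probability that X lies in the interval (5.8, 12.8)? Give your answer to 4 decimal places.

0.2865

Conditional on each component, P(5.8 < X < 12.8): A: 0.605769; B: 0.196229; C: 0.280839; D: 0.27257.
By total probability, P(5.8 < X < 12.8) = 0.11·0.605769 + 0.33·0.196229 + 0.3·0.280839 + 0.26·0.27257 = 0.28651.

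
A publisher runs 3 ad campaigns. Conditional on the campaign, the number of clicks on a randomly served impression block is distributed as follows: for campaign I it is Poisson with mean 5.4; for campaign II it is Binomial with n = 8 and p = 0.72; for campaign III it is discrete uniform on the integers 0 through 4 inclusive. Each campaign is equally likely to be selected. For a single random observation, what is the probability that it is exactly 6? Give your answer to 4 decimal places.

0.1538

Conditional on each campaign, P(X = 6): I: 0.155539; II: 0.305822; III: 0.
By total probability, P(X = 6) = 0.333333·0.155539 + 0.333333·0.305822 + 0.333333·0 = 0.153787.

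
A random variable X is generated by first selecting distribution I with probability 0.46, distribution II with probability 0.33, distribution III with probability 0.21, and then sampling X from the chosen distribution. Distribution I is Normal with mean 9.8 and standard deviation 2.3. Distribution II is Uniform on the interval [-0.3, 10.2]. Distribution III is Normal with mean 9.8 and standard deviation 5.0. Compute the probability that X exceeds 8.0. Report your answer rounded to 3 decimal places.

0.564

Conditional on each component, P(X > 8.0): I: 0.783072; II: 0.209524; III: 0.640576.
By total probability, P(X > 8.0) = 0.46·0.783072 + 0.33·0.209524 + 0.21·0.640576 = 0.563877.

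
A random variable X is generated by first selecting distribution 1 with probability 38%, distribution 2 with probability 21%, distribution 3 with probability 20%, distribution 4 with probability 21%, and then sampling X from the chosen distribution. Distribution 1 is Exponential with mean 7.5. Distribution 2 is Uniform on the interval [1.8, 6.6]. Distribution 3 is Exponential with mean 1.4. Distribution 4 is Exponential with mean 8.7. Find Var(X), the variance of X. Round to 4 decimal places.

45.3375

Per component, 1: μ=7.5, E[X²]=112.5; 2: μ=4.2, E[X²]=19.56; 3: μ=1.4, E[X²]=3.92; 4: μ=8.7, E[X²]=151.38.
E[X] = 0.38·7.5 + 0.21·4.2 + 0.2·1.4 + 0.21·8.7 = 5.839.
E[X²] = 0.38·112.5 + 0.21·19.56 + 0.2·3.92 + 0.21·151.38 = 79.4314.
Var(X) = E[X²] − (E[X])² = 79.4314 − 34.0939 = 45.3375.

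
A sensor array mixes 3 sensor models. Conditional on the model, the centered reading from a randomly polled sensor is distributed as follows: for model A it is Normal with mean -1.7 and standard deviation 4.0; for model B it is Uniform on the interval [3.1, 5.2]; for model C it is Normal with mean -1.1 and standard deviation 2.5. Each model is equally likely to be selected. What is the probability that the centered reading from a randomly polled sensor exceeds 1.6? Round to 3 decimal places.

0.448

Conditional on each model, P(X > 1.6): A: 0.204686; B: 1; C: 0.140071.
By total probability, P(X > 1.6) = 0.333333·0.204686 + 0.333333·1 + 0.333333·0.140071 = 0.448252.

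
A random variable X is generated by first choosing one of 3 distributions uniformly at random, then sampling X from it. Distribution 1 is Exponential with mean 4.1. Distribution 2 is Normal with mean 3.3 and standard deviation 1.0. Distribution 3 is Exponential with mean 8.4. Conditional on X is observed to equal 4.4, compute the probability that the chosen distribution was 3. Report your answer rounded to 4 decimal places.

0.1897

Likelihoods f(4.4 | ·): 1: 0.0833958; 2: 0.217852; 3: 0.0705071.
Posterior ∝ prior × likelihood. Numerator for 3: 0.333333·0.0705071 = 0.0235024.
Normalizing constant: 0.333333·0.0833958 + 0.333333·0.217852 + 0.333333·0.0705071 = 0.123918.
P(3 | observation) = 0.0235024 / 0.123918 = 0.18966.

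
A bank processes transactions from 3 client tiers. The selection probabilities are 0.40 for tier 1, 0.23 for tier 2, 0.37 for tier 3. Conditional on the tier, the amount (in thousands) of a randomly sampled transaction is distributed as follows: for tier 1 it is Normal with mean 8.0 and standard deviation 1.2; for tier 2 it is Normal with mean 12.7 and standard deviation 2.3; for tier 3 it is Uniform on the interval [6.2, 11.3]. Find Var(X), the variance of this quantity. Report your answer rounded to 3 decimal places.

Per component, 1: μ=8, E[X²]=65.44; 2: μ=12.7, E[X²]=166.58; 3: μ=8.75, E[X²]=78.73.
E[X] = 0.4·8 + 0.23·12.7 + 0.37·8.75 = 9.3585.
E[X²] = 0.4·65.44 + 0.23·166.58 + 0.37·78.73 = 93.6195.
Var(X) = E[X²] − (E[X])² = 93.6195 − 87.5815 = 6.03798.

6.038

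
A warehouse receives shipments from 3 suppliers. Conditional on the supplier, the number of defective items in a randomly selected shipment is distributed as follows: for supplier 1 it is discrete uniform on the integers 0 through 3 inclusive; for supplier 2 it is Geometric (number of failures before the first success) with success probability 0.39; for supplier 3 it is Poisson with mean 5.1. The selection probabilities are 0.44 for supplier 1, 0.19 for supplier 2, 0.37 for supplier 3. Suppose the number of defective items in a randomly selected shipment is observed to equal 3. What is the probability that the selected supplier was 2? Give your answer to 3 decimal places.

0.095

Likelihoods P(X=3 | ·): 1: 0.25; 2: 0.0885226; 3: 0.13479.
Posterior ∝ prior × likelihood. Numerator for 2: 0.19·0.0885226 = 0.0168193.
Normalizing constant: 0.44·0.25 + 0.19·0.0885226 + 0.37·0.13479 = 0.176692.
P(2 | observation) = 0.0168193 / 0.176692 = 0.0951901.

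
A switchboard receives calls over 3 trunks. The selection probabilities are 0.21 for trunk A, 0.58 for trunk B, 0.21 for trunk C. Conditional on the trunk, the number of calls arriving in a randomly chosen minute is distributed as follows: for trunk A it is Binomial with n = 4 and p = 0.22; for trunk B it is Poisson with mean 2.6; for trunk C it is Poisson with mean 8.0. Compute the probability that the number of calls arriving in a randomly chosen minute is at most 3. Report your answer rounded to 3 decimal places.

0.645

Conditional on each trunk, P(X ≤ 3): A: 0.997657; B: 0.736002; C: 0.0423801.
By total probability, P(X ≤ 3) = 0.21·0.997657 + 0.58·0.736002 + 0.21·0.0423801 = 0.645289.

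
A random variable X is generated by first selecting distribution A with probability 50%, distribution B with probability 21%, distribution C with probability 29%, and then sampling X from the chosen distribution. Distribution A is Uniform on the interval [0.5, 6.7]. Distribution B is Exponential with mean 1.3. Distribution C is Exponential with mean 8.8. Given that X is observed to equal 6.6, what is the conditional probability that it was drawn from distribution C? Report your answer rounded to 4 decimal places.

Likelihoods f(6.6 | ·): A: 0.16129; B: 0.00479929; C: 0.053678.
Posterior ∝ prior × likelihood. Numerator for C: 0.29·0.053678 = 0.0155666.
Normalizing constant: 0.5·0.16129 + 0.21·0.00479929 + 0.29·0.053678 = 0.0972196.
P(C | observation) = 0.0155666 / 0.0972196 = 0.160118.

0.1601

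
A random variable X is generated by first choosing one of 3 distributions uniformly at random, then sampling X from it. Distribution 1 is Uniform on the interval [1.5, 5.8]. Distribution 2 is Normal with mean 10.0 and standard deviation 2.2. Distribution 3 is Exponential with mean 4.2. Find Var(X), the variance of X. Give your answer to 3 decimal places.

Per component, 1: μ=3.65, E[X²]=14.8633; 2: μ=10, E[X²]=104.84; 3: μ=4.2, E[X²]=35.28.
E[X] = 0.333333·3.65 + 0.333333·10 + 0.333333·4.2 = 5.95.
E[X²] = 0.333333·14.8633 + 0.333333·104.84 + 0.333333·35.28 = 51.6611.
Var(X) = E[X²] − (E[X])² = 51.6611 − 35.4025 = 16.2586.

16.259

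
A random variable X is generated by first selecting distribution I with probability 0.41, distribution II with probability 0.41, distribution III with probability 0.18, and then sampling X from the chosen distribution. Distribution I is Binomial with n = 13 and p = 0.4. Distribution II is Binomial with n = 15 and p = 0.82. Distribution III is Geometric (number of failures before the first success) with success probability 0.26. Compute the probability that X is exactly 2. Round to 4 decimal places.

Conditional on each component, P(X = 2): I: 0.0452771; II: 1.47014e-08; III: 0.142376.
By total probability, P(X = 2) = 0.41·0.0452771 + 0.41·1.47014e-08 + 0.18·0.142376 = 0.0441913.

0.0442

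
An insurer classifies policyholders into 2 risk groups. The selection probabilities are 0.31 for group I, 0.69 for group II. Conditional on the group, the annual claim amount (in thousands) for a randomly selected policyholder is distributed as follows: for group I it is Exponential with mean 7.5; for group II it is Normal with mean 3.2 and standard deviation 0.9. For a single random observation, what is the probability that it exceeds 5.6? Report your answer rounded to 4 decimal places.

0.1496

Conditional on each group, P(X > 5.6): I: 0.473944; II: 0.00383038.
By total probability, P(X > 5.6) = 0.31·0.473944 + 0.69·0.00383038 = 0.149566.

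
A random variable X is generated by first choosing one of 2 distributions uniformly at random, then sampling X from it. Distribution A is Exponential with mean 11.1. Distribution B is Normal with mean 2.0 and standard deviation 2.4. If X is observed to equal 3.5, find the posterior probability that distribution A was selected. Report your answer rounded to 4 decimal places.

Likelihoods f(3.5 | ·): A: 0.065726; B: 0.136734.
Posterior ∝ prior × likelihood. Numerator for A: 0.5·0.065726 = 0.032863.
Normalizing constant: 0.5·0.065726 + 0.5·0.136734 = 0.10123.
P(A | observation) = 0.032863 / 0.10123 = 0.324637.

0.3246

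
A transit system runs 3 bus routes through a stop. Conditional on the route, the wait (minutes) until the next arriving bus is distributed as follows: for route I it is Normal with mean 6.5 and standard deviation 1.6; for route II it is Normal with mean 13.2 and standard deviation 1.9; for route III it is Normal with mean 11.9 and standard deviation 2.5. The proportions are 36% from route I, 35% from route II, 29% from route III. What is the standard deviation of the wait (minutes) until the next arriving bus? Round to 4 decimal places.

Per component, I: μ=6.5, E[X²]=44.81; II: μ=13.2, E[X²]=177.85; III: μ=11.9, E[X²]=147.86.
E[X] = 0.36·6.5 + 0.35·13.2 + 0.29·11.9 = 10.411.
E[X²] = 0.36·44.81 + 0.35·177.85 + 0.29·147.86 = 121.258.
Var(X) = E[X²] − (E[X])² = 121.258 − 108.389 = 12.8696.
SD(X) = √12.8696 = 3.58742.

3.5874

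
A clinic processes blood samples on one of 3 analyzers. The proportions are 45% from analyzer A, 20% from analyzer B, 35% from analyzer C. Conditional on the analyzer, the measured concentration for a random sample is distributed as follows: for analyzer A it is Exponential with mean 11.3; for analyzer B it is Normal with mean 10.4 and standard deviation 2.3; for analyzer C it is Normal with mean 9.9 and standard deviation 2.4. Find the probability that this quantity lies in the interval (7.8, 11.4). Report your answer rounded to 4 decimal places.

Conditional on each analyzer, P(7.8 < X < 11.4): A: 0.136805; B: 0.538993; C: 0.543228.
By total probability, P(7.8 < X < 11.4) = 0.45·0.136805 + 0.2·0.538993 + 0.35·0.543228 = 0.35949.

0.3595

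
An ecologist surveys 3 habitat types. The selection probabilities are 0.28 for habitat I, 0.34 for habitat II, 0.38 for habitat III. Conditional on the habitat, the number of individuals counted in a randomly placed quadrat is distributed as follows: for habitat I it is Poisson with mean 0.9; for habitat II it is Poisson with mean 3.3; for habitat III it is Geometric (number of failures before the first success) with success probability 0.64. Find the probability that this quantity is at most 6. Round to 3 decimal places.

Conditional on each habitat, P(X ≤ 6): I: 0.999957; II: 0.949034; III: 0.999216.
By total probability, P(X ≤ 6) = 0.28·0.999957 + 0.34·0.949034 + 0.38·0.999216 = 0.982362.

0.982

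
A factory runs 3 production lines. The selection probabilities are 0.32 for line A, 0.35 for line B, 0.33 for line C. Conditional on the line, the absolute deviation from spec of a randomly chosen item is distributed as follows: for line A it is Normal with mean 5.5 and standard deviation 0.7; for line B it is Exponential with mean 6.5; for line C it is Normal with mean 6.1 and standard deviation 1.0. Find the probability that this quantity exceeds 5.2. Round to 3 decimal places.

0.640

Conditional on each line, P(X > 5.2): A: 0.665882; B: 0.449329; C: 0.81594.
By total probability, P(X > 5.2) = 0.32·0.665882 + 0.35·0.449329 + 0.33·0.81594 = 0.639608.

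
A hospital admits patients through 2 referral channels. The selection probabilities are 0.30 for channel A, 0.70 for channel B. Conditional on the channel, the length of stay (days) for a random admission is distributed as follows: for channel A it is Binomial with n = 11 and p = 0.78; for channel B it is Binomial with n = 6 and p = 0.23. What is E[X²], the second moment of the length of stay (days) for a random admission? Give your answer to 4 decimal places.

For each component E[X²] = Var + (mean)², giving A: 75.504; B: 2.967.
Overall E[X²] = 0.3·75.504 + 0.7·2.967 = 24.7281.

24.7281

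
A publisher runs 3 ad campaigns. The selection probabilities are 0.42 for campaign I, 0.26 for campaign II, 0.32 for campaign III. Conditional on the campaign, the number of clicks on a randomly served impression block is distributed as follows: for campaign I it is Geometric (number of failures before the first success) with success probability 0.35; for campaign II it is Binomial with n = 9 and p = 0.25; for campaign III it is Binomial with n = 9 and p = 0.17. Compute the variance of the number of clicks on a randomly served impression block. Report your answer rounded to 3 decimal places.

3.148

Per component, I: μ=1.85714, E[X²]=8.7551; II: μ=2.25, E[X²]=6.75; III: μ=1.53, E[X²]=3.6108.
E[X] = 0.42·1.85714 + 0.26·2.25 + 0.32·1.53 = 1.8546.
E[X²] = 0.42·8.7551 + 0.26·6.75 + 0.32·3.6108 = 6.5876.
Var(X) = E[X²] − (E[X])² = 6.5876 − 3.43954 = 3.14806.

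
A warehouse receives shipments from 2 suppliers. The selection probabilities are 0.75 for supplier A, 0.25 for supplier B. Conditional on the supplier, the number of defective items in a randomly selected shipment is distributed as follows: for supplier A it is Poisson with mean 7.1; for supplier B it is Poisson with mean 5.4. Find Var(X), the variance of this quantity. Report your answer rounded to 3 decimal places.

7.217

Per component, A: μ=7.1, E[X²]=57.51; B: μ=5.4, E[X²]=34.56.
E[X] = 0.75·7.1 + 0.25·5.4 = 6.675.
E[X²] = 0.75·57.51 + 0.25·34.56 = 51.7725.
Var(X) = E[X²] − (E[X])² = 51.7725 − 44.5556 = 7.21688.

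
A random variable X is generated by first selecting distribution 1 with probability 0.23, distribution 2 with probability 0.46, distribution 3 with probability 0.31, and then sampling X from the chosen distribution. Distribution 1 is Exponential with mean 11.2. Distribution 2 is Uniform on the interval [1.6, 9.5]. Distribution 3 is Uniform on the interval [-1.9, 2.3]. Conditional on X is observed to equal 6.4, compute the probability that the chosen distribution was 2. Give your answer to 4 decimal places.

0.8339

Likelihoods f(6.4 | ·): 1: 0.0504213; 2: 0.126582; 3: 0.
Posterior ∝ prior × likelihood. Numerator for 2: 0.46·0.126582 = 0.0582278.
Normalizing constant: 0.23·0.0504213 + 0.46·0.126582 + 0.31·0 = 0.0698247.
P(2 | observation) = 0.0582278 / 0.0698247 = 0.833914.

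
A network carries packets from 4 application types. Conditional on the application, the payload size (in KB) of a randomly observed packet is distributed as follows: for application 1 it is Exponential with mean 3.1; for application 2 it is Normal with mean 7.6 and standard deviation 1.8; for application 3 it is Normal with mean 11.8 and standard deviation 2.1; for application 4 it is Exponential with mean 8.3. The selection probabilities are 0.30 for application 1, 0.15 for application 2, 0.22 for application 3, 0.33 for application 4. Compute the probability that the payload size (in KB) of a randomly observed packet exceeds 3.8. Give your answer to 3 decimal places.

Conditional on each application, P(X > 3.8): 1: 0.293521; 2: 0.982619; 3: 0.99993; 4: 0.632654.
By total probability, P(X > 3.8) = 0.3·0.293521 + 0.15·0.982619 + 0.22·0.99993 + 0.33·0.632654 = 0.66421.

0.664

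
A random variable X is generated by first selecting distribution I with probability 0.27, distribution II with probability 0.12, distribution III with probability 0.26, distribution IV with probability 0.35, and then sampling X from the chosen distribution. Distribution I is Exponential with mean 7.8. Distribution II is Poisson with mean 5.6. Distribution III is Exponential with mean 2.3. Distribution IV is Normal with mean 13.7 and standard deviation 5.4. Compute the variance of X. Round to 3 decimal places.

Per component, I: μ=7.8, E[X²]=121.68; II: μ=5.6, E[X²]=36.96; III: μ=2.3, E[X²]=10.58; IV: μ=13.7, E[X²]=216.85.
E[X] = 0.27·7.8 + 0.12·5.6 + 0.26·2.3 + 0.35·13.7 = 8.171.
E[X²] = 0.27·121.68 + 0.12·36.96 + 0.26·10.58 + 0.35·216.85 = 115.937.
Var(X) = E[X²] − (E[X])² = 115.937 − 66.7652 = 49.1719.

49.172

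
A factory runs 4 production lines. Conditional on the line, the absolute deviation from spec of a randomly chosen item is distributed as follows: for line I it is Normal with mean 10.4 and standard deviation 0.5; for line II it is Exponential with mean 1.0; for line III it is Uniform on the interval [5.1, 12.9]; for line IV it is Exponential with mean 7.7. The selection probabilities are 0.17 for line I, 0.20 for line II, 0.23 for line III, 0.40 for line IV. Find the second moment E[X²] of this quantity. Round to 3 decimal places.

For each component E[X²] = Var + (mean)², giving I: 108.41; II: 2; III: 86.07; IV: 118.58.
Overall E[X²] = 0.17·108.41 + 0.2·2 + 0.23·86.07 + 0.4·118.58 = 86.0578.

86.058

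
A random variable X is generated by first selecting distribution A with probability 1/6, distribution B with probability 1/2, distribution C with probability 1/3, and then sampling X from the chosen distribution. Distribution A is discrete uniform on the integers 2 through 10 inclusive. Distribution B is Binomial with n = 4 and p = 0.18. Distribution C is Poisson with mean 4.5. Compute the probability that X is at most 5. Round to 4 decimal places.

0.8084

Conditional on each component, P(X ≤ 5): A: 0.444444; B: 1; C: 0.70293.
By total probability, P(X ≤ 5) = 0.166667·0.444444 + 0.5·1 + 0.333333·0.70293 = 0.808384.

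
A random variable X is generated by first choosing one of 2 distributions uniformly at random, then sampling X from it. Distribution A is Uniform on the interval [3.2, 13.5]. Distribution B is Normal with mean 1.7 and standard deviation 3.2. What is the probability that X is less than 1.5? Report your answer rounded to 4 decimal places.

Conditional on each component, P(X < 1.5): A: 0; B: 0.475082.
By total probability, P(X < 1.5) = 0.5·0 + 0.5·0.475082 = 0.237541.

0.2375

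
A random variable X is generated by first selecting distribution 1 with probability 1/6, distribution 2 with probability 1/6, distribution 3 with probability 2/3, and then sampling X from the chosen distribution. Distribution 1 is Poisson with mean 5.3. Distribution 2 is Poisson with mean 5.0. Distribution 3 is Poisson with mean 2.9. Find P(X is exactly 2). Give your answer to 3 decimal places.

Conditional on each component, P(X = 2): 1: 0.0701069; 2: 0.0842243; 3: 0.231373.
By total probability, P(X = 2) = 0.166667·0.0701069 + 0.166667·0.0842243 + 0.666667·0.231373 = 0.17997.

0.180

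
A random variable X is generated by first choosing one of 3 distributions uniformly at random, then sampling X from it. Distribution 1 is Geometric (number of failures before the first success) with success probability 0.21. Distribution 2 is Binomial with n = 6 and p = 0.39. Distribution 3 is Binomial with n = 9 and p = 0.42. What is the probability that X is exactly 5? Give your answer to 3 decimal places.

Conditional on each component, P(X = 5): 1: 0.0646182; 2: 0.0330221; 3: 0.18635.
By total probability, P(X = 5) = 0.333333·0.0646182 + 0.333333·0.0330221 + 0.333333·0.18635 = 0.0946634.

0.095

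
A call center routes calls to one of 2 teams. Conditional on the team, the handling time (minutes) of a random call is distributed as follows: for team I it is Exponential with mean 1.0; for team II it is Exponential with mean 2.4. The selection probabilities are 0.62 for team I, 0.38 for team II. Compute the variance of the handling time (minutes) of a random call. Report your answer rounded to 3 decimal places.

Per component, I: μ=1, E[X²]=2; II: μ=2.4, E[X²]=11.52.
E[X] = 0.62·1 + 0.38·2.4 = 1.532.
E[X²] = 0.62·2 + 0.38·11.52 = 5.6176.
Var(X) = E[X²] − (E[X])² = 5.6176 − 2.34702 = 3.27058.

3.271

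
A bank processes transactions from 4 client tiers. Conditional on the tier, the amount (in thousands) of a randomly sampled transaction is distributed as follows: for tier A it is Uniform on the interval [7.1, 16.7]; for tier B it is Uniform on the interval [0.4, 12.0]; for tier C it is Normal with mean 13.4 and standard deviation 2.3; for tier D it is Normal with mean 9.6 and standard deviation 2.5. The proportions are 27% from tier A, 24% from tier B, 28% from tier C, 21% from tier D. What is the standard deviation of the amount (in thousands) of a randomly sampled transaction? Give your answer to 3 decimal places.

3.879

Per component, A: μ=11.9, E[X²]=149.29; B: μ=6.2, E[X²]=49.6533; C: μ=13.4, E[X²]=184.85; D: μ=9.6, E[X²]=98.41.
E[X] = 0.27·11.9 + 0.24·6.2 + 0.28·13.4 + 0.21·9.6 = 10.469.
E[X²] = 0.27·149.29 + 0.24·49.6533 + 0.28·184.85 + 0.21·98.41 = 124.649.
Var(X) = E[X²] − (E[X])² = 124.649 − 109.6 = 15.0492.
SD(X) = √15.0492 = 3.87933.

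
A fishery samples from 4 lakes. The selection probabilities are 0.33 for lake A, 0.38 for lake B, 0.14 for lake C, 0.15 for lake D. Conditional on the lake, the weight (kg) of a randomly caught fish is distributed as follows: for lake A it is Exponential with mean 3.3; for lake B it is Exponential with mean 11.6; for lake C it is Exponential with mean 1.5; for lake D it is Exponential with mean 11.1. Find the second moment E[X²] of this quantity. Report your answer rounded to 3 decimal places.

For each component E[X²] = Var + (mean)², giving A: 21.78; B: 269.12; C: 4.5; D: 246.42.
Overall E[X²] = 0.33·21.78 + 0.38·269.12 + 0.14·4.5 + 0.15·246.42 = 147.046.

147.046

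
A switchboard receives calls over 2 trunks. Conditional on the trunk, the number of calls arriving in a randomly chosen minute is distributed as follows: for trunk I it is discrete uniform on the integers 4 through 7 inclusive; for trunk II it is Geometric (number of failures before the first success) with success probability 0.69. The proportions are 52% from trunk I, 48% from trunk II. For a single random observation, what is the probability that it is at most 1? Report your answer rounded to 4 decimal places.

0.4339

Conditional on each trunk, P(X ≤ 1): I: 0; II: 0.9039.
By total probability, P(X ≤ 1) = 0.52·0 + 0.48·0.9039 = 0.433872.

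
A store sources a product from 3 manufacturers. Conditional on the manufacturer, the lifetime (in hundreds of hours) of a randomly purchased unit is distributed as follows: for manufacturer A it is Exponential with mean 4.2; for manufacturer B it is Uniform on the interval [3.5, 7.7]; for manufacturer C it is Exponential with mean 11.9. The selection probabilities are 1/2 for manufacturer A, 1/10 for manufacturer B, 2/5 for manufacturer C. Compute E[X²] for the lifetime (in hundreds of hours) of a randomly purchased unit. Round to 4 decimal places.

For each component E[X²] = Var + (mean)², giving A: 35.28; B: 32.83; C: 283.22.
Overall E[X²] = 0.5·35.28 + 0.1·32.83 + 0.4·283.22 = 134.211.

134.2110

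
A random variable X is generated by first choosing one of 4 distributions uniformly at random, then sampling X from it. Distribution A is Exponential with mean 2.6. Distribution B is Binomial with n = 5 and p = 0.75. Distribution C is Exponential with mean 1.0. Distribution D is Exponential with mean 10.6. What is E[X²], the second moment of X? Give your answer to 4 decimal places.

63.8100

For each component E[X²] = Var + (mean)², giving A: 13.52; B: 15; C: 2; D: 224.72.
Overall E[X²] = 0.25·13.52 + 0.25·15 + 0.25·2 + 0.25·224.72 = 63.81.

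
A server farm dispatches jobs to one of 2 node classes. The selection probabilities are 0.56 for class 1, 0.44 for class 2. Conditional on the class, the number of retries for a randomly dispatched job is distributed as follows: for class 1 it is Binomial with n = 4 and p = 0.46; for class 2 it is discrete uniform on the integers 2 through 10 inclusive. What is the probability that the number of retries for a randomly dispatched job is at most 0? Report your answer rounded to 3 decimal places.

0.048

Conditional on each class, P(X ≤ 0): 1: 0.0850306; 2: 0.
By total probability, P(X ≤ 0) = 0.56·0.0850306 + 0.44·0 = 0.0476171.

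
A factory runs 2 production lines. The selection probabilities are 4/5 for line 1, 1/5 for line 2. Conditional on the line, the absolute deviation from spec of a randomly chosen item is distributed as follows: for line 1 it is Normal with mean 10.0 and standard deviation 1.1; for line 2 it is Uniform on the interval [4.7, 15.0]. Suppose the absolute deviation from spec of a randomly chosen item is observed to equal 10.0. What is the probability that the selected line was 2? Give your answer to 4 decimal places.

Likelihoods f(10.0 | ·): 1: 0.362675; 2: 0.0970874.
Posterior ∝ prior × likelihood. Numerator for 2: 0.2·0.0970874 = 0.0194175.
Normalizing constant: 0.8·0.362675 + 0.2·0.0970874 = 0.309557.
P(2 | observation) = 0.0194175 / 0.309557 = 0.0627266.

0.0627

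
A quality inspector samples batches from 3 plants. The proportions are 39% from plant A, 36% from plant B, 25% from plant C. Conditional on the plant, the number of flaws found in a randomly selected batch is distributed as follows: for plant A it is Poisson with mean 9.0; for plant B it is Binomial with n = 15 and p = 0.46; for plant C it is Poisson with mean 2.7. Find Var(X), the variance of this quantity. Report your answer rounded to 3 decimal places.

Per component, A: μ=9, E[X²]=90; B: μ=6.9, E[X²]=51.336; C: μ=2.7, E[X²]=9.99.
E[X] = 0.39·9 + 0.36·6.9 + 0.25·2.7 = 6.669.
E[X²] = 0.39·90 + 0.36·51.336 + 0.25·9.99 = 56.0785.
Var(X) = E[X²] − (E[X])² = 56.0785 − 44.4756 = 11.6029.

11.603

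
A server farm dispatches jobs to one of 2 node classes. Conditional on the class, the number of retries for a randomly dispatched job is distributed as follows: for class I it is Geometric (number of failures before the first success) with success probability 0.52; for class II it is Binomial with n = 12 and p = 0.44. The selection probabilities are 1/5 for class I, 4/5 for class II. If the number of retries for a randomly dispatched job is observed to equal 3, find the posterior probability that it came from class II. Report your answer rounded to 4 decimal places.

Likelihoods P(X=3 | ·): I: 0.0575078; II: 0.101502.
Posterior ∝ prior × likelihood. Numerator for II: 0.8·0.101502 = 0.0812013.
Normalizing constant: 0.2·0.0575078 + 0.8·0.101502 = 0.0927029.
P(II | observation) = 0.0812013 / 0.0927029 = 0.875931.

0.8759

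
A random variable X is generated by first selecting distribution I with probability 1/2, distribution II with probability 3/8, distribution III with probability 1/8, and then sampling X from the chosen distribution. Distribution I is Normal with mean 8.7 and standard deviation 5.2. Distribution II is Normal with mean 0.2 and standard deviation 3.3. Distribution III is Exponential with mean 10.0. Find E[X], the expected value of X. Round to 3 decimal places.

Component means — I: 8.7; II: 0.2; III: 10.
E[X] = 0.5·8.7 + 0.375·0.2 + 0.125·10 = 5.675.

5.675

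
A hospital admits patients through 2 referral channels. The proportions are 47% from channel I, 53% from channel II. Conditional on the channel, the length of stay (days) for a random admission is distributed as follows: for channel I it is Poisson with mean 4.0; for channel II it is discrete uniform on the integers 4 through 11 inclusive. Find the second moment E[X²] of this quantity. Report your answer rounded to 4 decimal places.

41.9950

For each component E[X²] = Var + (mean)², giving I: 20; II: 61.5.
Overall E[X²] = 0.47·20 + 0.53·61.5 = 41.995.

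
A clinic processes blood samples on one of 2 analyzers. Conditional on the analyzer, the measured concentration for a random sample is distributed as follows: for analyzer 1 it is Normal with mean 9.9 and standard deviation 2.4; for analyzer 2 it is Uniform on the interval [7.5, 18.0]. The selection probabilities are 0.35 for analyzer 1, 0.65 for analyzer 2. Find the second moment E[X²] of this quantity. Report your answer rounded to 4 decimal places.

147.9570

For each component E[X²] = Var + (mean)², giving 1: 103.77; 2: 171.75.
Overall E[X²] = 0.35·103.77 + 0.65·171.75 = 147.957.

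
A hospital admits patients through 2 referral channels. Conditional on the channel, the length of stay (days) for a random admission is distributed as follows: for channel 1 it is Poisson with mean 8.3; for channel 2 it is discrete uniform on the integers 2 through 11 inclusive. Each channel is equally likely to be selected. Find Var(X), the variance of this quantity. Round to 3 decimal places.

Per component, 1: μ=8.3, E[X²]=77.19; 2: μ=6.5, E[X²]=50.5.
E[X] = 0.5·8.3 + 0.5·6.5 = 7.4.
E[X²] = 0.5·77.19 + 0.5·50.5 = 63.845.
Var(X) = E[X²] − (E[X])² = 63.845 − 54.76 = 9.085.

9.085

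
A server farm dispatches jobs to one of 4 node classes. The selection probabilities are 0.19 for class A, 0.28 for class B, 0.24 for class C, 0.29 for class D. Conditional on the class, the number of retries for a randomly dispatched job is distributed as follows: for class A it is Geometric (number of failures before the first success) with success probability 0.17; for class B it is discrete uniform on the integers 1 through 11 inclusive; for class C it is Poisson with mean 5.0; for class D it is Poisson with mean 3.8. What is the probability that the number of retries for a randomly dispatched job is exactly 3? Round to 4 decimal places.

0.1369

Conditional on each class, P(X = 3): A: 0.0972038; B: 0.0909091; C: 0.140374; D: 0.204588.
By total probability, P(X = 3) = 0.19·0.0972038 + 0.28·0.0909091 + 0.24·0.140374 + 0.29·0.204588 = 0.136944.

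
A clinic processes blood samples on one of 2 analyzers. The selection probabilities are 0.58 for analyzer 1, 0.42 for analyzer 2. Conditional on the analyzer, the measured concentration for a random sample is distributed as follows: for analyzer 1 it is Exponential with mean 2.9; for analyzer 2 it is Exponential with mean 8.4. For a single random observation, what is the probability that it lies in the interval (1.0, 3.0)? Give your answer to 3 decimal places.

0.284

Conditional on each analyzer, P(1.0 < X < 3.0): 1: 0.352932; 2: 0.188093.
By total probability, P(1.0 < X < 3.0) = 0.58·0.352932 + 0.42·0.188093 = 0.2837.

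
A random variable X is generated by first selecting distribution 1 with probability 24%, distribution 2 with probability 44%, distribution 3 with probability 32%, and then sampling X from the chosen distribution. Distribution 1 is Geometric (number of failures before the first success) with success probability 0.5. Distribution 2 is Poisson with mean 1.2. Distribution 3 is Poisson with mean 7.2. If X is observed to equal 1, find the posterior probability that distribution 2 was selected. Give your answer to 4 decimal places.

Likelihoods P(X=1 | ·): 1: 0.25; 2: 0.361433; 3: 0.00537542.
Posterior ∝ prior × likelihood. Numerator for 2: 0.44·0.361433 = 0.159031.
Normalizing constant: 0.24·0.25 + 0.44·0.361433 + 0.32·0.00537542 = 0.220751.
P(2 | observation) = 0.159031 / 0.220751 = 0.720408.

0.7204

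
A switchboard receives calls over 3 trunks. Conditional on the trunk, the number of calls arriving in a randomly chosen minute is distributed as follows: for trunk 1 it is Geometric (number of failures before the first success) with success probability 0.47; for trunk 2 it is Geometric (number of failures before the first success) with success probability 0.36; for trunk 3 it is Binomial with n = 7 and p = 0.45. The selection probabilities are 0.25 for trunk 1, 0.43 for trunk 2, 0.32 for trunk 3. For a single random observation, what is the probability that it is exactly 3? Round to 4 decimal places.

Conditional on each trunk, P(X = 3): 1: 0.0699722; 2: 0.0943718; 3: 0.291848.
By total probability, P(X = 3) = 0.25·0.0699722 + 0.43·0.0943718 + 0.32·0.291848 = 0.151464.

0.1515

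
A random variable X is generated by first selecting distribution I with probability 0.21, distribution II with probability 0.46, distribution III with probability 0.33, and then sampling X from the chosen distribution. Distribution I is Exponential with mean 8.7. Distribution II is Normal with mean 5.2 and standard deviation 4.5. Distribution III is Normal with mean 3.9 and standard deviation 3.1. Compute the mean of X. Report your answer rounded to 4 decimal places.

5.5060

Component means — I: 8.7; II: 5.2; III: 3.9.
E[X] = 0.21·8.7 + 0.46·5.2 + 0.33·3.9 = 5.506.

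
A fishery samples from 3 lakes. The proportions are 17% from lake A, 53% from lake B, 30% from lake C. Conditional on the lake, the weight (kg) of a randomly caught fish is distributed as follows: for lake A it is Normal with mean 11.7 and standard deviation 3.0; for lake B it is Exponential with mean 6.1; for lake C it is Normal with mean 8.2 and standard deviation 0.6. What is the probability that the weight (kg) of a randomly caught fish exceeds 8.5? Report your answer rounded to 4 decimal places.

0.3698

Conditional on each lake, P(X > 8.5): A: 0.856939; B: 0.248219; C: 0.308538.
By total probability, P(X > 8.5) = 0.17·0.856939 + 0.53·0.248219 + 0.3·0.308538 = 0.369797.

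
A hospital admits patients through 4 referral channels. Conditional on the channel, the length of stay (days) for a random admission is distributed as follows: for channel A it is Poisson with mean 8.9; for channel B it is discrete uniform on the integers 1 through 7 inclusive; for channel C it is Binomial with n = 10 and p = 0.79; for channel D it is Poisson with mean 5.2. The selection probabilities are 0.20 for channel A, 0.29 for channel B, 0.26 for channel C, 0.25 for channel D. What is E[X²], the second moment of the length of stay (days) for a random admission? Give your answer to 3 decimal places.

48.140

For each component E[X²] = Var + (mean)², giving A: 88.11; B: 20; C: 64.069; D: 32.24.
Overall E[X²] = 0.2·88.11 + 0.29·20 + 0.26·64.069 + 0.25·32.24 = 48.1399.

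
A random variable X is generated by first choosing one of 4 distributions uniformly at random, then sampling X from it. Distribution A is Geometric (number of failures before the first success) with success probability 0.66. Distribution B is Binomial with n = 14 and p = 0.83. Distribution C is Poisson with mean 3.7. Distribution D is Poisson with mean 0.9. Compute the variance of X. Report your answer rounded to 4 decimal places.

Per component, A: μ=0.515152, E[X²]=1.04591; B: μ=11.62, E[X²]=137; C: μ=3.7, E[X²]=17.39; D: μ=0.9, E[X²]=1.71.
E[X] = 0.25·0.515152 + 0.25·11.62 + 0.25·3.7 + 0.25·0.9 = 4.18379.
E[X²] = 0.25·1.04591 + 0.25·137 + 0.25·17.39 + 0.25·1.71 = 39.2864.
Var(X) = E[X²] − (E[X])² = 39.2864 − 17.5041 = 21.7823.

21.7823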